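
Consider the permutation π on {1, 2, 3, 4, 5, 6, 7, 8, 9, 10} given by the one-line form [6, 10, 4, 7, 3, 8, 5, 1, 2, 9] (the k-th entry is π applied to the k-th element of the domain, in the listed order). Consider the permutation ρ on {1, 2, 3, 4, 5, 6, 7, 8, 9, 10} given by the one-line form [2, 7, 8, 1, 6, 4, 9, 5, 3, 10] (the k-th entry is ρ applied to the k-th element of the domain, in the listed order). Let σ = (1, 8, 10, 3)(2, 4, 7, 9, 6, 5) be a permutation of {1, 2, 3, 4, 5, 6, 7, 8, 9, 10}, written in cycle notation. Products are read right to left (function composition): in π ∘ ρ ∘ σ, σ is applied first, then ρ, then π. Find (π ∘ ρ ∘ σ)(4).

2

Apply the permutations in order: σ(4) = 7, then ρ(7) = 9, then π(9) = 2. So (π ∘ ρ ∘ σ)(4) = 2.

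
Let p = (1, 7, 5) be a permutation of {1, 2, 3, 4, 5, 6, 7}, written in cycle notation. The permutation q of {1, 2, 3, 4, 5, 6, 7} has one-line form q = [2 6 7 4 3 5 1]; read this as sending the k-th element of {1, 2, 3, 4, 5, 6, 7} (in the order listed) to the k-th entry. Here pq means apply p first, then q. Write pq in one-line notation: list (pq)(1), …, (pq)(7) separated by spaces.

1 6 7 4 2 5 3

For each element, apply p then q: 1 → 7 → 1; 2 → 2 → 6; 3 → 3 → 7; 4 → 4 → 4; 5 → 1 → 2; 6 → 6 → 5; 7 → 5 → 3.
So pq in one-line form is 1 6 7 4 2 5 3.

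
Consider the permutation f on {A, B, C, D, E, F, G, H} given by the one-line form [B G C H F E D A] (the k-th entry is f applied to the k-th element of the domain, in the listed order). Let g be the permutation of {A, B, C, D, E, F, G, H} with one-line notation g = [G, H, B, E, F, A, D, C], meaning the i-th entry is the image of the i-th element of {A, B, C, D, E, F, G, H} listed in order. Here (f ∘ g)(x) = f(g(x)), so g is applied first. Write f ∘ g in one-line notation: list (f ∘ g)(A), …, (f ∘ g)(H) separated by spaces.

D A G F E B H C

Chase each element through g then f: A → G → D; B → H → A; C → B → G; D → E → F; E → F → E; F → A → B; G → D → H; H → C → C.
So f ∘ g in one-line form is D A G F E B H C.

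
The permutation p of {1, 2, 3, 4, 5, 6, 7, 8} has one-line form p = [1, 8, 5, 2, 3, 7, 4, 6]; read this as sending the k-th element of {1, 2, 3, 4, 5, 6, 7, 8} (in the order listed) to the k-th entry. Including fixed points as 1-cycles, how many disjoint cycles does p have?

The cycle decomposition is (1)(2, 8, 6, 7, 4)(3, 5), which has 3 cycles (counting 1-cycles).

3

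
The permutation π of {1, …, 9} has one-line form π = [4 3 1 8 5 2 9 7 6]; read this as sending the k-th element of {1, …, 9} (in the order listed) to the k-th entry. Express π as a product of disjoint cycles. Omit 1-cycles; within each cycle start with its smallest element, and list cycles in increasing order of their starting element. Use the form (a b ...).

Start at 1 and follow images: 1 → 4 → 8 → 7 → 9 → 6 → 2 → 3 → 1, giving the cycle (1 4 8 7 9 6 2 3).
Continuing from each remaining unvisited element yields (1 4 8 7 9 6 2 3).

(1 4 8 7 9 6 2 3)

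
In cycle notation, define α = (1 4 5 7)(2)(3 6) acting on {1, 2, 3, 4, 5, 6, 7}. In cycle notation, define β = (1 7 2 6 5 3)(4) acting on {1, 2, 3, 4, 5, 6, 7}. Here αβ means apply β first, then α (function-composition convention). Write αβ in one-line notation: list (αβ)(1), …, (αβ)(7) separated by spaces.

(αβ)(x) = α(β(x)). Computing each image: α(β(1)) = α(7) = 1, α(β(2)) = α(6) = 3, α(β(3)) = α(1) = 4, α(β(4)) = α(4) = 5, α(β(5)) = α(3) = 6, α(β(6)) = α(5) = 7, α(β(7)) = α(2) = 2.
Hence αβ = [1 3 4 5 6 7 2].

1 3 4 5 6 7 2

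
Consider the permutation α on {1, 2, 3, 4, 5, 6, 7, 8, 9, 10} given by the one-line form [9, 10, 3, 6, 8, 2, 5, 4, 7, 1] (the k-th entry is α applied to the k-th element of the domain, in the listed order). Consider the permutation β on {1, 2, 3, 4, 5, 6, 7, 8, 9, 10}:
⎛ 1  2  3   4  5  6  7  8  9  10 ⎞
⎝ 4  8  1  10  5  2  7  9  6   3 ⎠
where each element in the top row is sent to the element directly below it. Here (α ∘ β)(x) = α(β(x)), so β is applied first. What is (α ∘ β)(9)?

2

β(9) = 6, then α(6) = 2; composing gives (α ∘ β)(9) = 2.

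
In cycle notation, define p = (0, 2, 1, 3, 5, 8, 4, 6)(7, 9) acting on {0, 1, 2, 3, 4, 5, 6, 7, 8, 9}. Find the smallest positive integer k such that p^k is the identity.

The cycle type of p is (8, 2).
The order is lcm(8, 2) = 8.

8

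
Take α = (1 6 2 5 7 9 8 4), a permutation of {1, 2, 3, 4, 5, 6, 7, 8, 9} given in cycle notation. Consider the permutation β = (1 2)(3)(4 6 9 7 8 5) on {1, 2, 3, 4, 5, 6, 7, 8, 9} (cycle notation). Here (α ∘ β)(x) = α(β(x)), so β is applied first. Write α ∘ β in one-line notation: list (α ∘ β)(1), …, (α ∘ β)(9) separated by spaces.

5 6 3 2 1 8 4 7 9

For each element, apply β then α: 1 → 2 → 5; 2 → 1 → 6; 3 → 3 → 3; 4 → 6 → 2; 5 → 4 → 1; 6 → 9 → 8; 7 → 8 → 4; 8 → 5 → 7; 9 → 7 → 9.
So α ∘ β in one-line form is 5 6 3 2 1 8 4 7 9.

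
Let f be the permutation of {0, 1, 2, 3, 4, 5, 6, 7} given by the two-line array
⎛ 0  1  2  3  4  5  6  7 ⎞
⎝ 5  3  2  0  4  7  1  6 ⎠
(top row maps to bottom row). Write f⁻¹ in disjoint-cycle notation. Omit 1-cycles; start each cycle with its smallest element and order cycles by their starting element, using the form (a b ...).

(0 3 1 6 7 5)

First write f in disjoint cycles: (0 5 7 6 1 3).
The inverse reverses every cycle; in canonical form, f⁻¹ = (0 3 1 6 7 5).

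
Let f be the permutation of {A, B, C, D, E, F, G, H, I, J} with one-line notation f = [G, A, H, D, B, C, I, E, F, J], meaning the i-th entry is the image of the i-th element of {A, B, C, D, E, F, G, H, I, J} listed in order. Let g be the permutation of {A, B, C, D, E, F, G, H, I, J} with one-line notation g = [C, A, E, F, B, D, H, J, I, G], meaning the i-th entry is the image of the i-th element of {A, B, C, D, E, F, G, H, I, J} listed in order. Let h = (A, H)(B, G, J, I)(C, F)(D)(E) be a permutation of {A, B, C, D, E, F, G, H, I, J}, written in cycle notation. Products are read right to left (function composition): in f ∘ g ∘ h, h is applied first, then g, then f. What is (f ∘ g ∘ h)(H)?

H

Chase H: h(H) = A; g(A) = C; f(C) = H. Hence (f ∘ g ∘ h)(H) = H.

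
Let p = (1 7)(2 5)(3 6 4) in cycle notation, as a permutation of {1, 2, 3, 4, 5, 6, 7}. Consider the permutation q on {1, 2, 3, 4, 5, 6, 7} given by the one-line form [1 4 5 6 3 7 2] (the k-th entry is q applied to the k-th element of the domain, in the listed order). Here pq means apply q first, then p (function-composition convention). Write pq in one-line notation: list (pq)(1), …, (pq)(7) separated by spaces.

7 3 2 4 6 1 5

(pq)(x) = p(q(x)). Computing each image: p(q(1)) = p(1) = 7, p(q(2)) = p(4) = 3, p(q(3)) = p(5) = 2, p(q(4)) = p(6) = 4, p(q(5)) = p(3) = 6, p(q(6)) = p(7) = 1, p(q(7)) = p(2) = 5.
Hence pq = [7 3 2 4 6 1 5].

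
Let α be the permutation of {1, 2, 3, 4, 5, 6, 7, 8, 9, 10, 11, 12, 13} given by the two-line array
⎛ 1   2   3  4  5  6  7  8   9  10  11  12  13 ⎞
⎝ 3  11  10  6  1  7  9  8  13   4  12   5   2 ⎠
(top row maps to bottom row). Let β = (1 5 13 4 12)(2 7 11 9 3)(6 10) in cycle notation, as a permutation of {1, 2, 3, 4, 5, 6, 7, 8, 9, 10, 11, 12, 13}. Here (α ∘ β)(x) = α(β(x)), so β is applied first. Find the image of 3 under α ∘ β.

First apply β: β(3) = 2, then α(2) = 11. Thus (α ∘ β)(3) = 11.

11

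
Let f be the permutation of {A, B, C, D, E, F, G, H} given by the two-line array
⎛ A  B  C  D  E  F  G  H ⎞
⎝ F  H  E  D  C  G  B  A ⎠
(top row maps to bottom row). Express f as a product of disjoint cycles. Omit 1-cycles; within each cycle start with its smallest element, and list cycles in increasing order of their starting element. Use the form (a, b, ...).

(A, F, G, B, H)(C, E)

Iterating f from A gives A → F → G → B → H → A; that is the 5-cycle (A, F, G, B, H).
Repeating from the next unused element and collecting all non-trivial cycles gives (A, F, G, B, H)(C, E).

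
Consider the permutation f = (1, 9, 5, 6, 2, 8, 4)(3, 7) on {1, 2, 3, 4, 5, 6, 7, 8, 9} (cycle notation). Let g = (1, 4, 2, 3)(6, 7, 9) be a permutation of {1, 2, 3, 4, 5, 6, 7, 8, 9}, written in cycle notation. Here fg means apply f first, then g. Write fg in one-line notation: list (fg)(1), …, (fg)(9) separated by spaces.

(fg)(x) = g(f(x)). Computing each image: g(f(1)) = g(9) = 6, g(f(2)) = g(8) = 8, g(f(3)) = g(7) = 9, g(f(4)) = g(1) = 4, g(f(5)) = g(6) = 7, g(f(6)) = g(2) = 3, g(f(7)) = g(3) = 1, g(f(8)) = g(4) = 2, g(f(9)) = g(5) = 5.
Hence fg = [6 8 9 4 7 3 1 2 5].

6 8 9 4 7 3 1 2 5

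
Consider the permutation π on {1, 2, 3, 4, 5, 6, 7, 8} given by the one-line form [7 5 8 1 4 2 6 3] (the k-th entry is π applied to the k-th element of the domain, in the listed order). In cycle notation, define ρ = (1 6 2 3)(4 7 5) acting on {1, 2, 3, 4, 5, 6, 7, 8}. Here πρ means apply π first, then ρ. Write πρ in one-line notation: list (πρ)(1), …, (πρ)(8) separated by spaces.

Chase each element through π then ρ: 1 → 7 → 5; 2 → 5 → 4; 3 → 8 → 8; 4 → 1 → 6; 5 → 4 → 7; 6 → 2 → 3; 7 → 6 → 2; 8 → 3 → 1.
Collecting the images, πρ = [5 4 8 6 7 3 2 1].

5 4 8 6 7 3 2 1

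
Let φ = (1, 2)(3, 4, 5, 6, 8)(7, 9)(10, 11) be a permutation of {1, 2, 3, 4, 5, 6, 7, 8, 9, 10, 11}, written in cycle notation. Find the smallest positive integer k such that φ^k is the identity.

The disjoint cycles have lengths 5, 2, 2, 2.
The order of φ is the least common multiple of its cycle lengths: lcm(5, 2, 2, 2) = 10.

10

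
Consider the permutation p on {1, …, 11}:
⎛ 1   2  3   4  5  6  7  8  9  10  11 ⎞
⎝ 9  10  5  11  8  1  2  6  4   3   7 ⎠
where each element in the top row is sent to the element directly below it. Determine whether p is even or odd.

even

In disjoint-cycle form the cycle lengths are 11.
A cycle of length ℓ contributes ℓ−1 transpositions, so p is a product of 10 transpositions — even.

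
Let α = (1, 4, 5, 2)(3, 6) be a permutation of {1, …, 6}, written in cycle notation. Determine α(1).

4

Within (1, 4, 5, 2), 1 ↦ 4.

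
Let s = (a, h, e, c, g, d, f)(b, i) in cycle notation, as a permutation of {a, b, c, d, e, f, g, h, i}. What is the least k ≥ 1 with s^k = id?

The cycle type of s is (7, 2).
The order is lcm(7, 2) = 14.

14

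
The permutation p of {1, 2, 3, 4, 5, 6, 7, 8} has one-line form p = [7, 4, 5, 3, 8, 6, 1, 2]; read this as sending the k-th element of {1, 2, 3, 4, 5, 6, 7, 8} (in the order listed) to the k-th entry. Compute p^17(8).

4

Tracing 8 → 2 → … returns to 8 after 5 steps, so 8 lies in a 5-cycle (2 4 3 5 8).
On a 5-cycle, p^5 is the identity, so p^17 = p^2 there (17 ≡ 2 mod 5).
Stepping 2 places around the cycle: 8 → 2 → 4.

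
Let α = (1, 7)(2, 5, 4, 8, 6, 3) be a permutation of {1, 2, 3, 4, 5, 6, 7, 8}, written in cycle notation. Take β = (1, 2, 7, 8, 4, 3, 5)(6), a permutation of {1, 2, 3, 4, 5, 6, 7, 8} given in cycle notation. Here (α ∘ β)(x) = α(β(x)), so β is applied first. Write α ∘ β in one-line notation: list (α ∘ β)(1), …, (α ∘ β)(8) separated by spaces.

5 1 4 2 7 3 6 8

Chase each element through β then α: 1 → 2 → 5; 2 → 7 → 1; 3 → 5 → 4; 4 → 3 → 2; 5 → 1 → 7; 6 → 6 → 3; 7 → 8 → 6; 8 → 4 → 8.
So α ∘ β in one-line form is 5 1 4 2 7 3 6 8.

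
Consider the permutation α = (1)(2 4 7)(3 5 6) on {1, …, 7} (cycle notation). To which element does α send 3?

5

3 appears in (3 5 6); the next entry (wrapping around) is 5.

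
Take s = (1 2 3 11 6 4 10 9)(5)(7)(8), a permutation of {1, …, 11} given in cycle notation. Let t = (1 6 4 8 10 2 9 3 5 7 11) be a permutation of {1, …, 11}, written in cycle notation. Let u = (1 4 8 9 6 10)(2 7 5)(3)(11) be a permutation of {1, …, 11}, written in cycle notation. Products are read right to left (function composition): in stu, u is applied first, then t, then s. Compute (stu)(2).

(stu)(2) = s(t(u(2))). u(2) = 7, then t(7) = 11, then s(11) = 6, so the result is 6.

6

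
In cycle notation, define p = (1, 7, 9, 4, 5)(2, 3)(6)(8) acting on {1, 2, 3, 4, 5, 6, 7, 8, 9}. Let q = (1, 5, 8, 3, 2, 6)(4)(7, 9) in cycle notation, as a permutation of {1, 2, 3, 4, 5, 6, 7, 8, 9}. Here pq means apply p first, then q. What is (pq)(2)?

p(2) = 3, then q(3) = 2; composing gives (pq)(2) = 2.

2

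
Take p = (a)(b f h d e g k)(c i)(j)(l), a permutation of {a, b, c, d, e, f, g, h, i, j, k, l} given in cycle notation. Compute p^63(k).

k

k lies in the 7-cycle (b f h d e g k).
Powers repeat with period 7 on this cycle, and 63 mod 7 = 0, so p^63(k) = p^0(k).
So p^63(k) = k.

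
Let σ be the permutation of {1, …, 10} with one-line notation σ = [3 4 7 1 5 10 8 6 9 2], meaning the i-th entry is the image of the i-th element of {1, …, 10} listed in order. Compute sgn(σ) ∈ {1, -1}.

In disjoint-cycle form the cycle lengths are 8, 1, 1.
A cycle is odd iff its length is even; σ has 1 even-length cycle, so sgn(σ) = (−1)^1 and σ is odd.

-1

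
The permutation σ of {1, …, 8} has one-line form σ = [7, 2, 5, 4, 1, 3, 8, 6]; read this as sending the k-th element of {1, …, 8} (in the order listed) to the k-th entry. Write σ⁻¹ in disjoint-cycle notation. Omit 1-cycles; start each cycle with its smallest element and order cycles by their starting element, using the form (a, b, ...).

The cycle decomposition of σ is (1, 7, 8, 6, 3, 5).
The inverse reverses every cycle; in canonical form, σ⁻¹ = (1, 5, 3, 6, 8, 7).

(1, 5, 3, 6, 8, 7)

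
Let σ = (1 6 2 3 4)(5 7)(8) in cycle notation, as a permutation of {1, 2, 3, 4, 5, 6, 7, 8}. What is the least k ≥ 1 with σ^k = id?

10

The cycle type of σ is (5, 2, 1).
Since disjoint cycles commute, ord(σ) = lcm(5, 2) = 10.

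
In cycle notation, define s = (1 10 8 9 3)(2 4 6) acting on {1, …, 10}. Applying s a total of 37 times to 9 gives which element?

9 lies in the 5-cycle (1 10 8 9 3).
Since the cycle has length 5, s^37 acts on it the same as s^2 (37 mod 5 = 2).
Advancing 2 steps from 9: 9 → 3 → 1.

1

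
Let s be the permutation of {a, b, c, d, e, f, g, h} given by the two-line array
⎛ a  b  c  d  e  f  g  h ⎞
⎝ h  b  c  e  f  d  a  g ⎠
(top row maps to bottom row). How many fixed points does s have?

2

The fixed points (elements with s(x) = x) are {b, c}, so there are 2.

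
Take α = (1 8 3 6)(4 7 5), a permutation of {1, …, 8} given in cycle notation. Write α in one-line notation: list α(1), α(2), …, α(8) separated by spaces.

8 2 6 7 4 1 5 3

Each element maps to the next entry in its cycle (wrapping to the front): 1→8, 2→2, 3→6, 4→7, 5→4, 6→1, 7→5, 8→3.
So the one-line form is 8 2 6 7 4 1 5 3.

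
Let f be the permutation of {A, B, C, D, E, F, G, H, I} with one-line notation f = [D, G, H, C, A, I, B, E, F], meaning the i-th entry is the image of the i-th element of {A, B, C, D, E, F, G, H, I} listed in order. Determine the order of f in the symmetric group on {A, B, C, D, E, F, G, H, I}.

The disjoint-cycle form of f has cycle lengths 5, 2, 2.
The order is lcm(5, 2, 2) = 10.

10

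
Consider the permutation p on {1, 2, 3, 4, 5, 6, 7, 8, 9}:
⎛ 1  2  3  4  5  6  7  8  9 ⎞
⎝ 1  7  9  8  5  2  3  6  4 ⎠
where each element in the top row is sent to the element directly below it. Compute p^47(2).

Tracing 2 → 7 → … returns to 2 after 7 steps, so 2 lies in a 7-cycle (2, 7, 3, 9, 4, 8, 6).
Since the cycle has length 7, p^47 acts on it the same as p^5 (47 mod 7 = 5).
Stepping 5 places around the cycle: 2 → 7 → 3 → 9 → 4 → 8.

8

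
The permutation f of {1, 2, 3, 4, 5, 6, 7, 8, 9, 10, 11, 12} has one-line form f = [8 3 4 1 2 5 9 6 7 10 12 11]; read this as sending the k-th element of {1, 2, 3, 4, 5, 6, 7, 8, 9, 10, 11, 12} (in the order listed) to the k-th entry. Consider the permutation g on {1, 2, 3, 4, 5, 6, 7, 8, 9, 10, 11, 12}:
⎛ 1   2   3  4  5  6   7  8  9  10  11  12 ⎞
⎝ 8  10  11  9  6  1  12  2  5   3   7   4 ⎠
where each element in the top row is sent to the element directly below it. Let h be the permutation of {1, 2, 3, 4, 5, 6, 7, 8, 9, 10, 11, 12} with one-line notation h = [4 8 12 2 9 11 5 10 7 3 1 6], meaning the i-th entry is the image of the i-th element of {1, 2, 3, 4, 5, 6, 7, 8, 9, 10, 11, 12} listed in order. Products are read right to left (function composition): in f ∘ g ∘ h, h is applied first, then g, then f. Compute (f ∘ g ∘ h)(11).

6

(f ∘ g ∘ h)(11) = f(g(h(11))). h(11) = 1, then g(1) = 8, then f(8) = 6, so the result is 6.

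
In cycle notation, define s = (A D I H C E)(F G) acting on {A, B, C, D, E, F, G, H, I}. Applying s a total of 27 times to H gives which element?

A

H lies in the 6-cycle (A D I H C E).
Since the cycle has length 6, s^27 acts on it the same as s^3 (27 mod 6 = 3).
Stepping 3 places around the cycle: H → C → E → A.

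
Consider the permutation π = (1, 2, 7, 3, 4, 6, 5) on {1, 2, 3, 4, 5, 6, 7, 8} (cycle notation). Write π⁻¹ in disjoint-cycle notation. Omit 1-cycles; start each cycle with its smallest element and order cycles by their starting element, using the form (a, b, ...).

The inverse reverses each cycle.
After reversing and putting each cycle's least element first, π⁻¹ = (1, 5, 6, 4, 3, 7, 2).

(1, 5, 6, 4, 3, 7, 2)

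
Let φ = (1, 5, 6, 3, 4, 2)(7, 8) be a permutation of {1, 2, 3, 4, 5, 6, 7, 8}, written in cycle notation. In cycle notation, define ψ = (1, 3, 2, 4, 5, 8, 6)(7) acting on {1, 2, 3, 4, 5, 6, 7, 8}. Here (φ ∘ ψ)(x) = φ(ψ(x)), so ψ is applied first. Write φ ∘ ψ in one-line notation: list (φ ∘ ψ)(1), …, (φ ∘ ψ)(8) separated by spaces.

For each element, apply ψ then φ: 1 → 3 → 4; 2 → 4 → 2; 3 → 2 → 1; 4 → 5 → 6; 5 → 8 → 7; 6 → 1 → 5; 7 → 7 → 8; 8 → 6 → 3.
So φ ∘ ψ in one-line form is 4 2 1 6 7 5 8 3.

4 2 1 6 7 5 8 3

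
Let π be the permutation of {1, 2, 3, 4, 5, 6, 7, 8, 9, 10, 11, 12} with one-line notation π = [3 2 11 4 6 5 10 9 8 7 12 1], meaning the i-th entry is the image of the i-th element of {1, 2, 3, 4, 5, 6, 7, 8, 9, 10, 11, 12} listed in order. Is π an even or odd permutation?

In disjoint-cycle form the cycle lengths are 4, 2, 2, 2, 1, 1.
A cycle is odd iff its length is even; π has 4 even-length cycles, so sgn(π) = (−1)^4 and π is even.

even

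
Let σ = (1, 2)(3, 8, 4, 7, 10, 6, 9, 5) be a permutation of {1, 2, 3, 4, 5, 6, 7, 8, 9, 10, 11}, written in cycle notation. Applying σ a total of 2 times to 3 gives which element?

4

3 lies in the 8-cycle (3, 8, 4, 7, 10, 6, 9, 5).
Stepping 2 places around the cycle: 3 → 8 → 4.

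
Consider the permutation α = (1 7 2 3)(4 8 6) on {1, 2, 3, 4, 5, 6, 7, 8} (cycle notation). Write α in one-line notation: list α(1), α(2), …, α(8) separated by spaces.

Reading each image from the cycles: 1↦7, 2↦3, 3↦1, 4↦8, 5↦5, 6↦4, 7↦2, 8↦6.
So the one-line form is 7 3 1 8 5 4 2 6.

7 3 1 8 5 4 2 6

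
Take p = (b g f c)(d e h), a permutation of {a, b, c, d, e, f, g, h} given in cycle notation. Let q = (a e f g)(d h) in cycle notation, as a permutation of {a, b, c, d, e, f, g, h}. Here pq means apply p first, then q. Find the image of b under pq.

a

p(b) = g, then q(g) = a; composing gives (pq)(b) = a.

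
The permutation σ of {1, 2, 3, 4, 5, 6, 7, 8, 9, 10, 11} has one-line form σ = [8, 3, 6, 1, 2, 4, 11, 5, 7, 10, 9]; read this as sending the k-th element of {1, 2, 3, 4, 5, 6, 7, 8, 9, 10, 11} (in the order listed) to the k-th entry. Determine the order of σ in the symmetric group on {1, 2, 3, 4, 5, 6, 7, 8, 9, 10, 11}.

21

Decomposing into disjoint cycles gives cycle lengths 7, 3, 1.
Since disjoint cycles commute, ord(σ) = lcm(7, 3) = 21.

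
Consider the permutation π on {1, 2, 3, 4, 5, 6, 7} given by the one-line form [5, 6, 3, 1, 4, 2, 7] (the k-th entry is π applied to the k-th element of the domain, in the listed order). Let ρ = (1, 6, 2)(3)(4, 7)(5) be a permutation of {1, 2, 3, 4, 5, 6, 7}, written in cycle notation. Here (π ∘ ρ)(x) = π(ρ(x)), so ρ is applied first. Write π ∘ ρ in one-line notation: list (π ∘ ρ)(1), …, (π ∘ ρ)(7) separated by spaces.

2 5 3 7 4 6 1

(π ∘ ρ)(x) = π(ρ(x)). Computing each image: π(ρ(1)) = π(6) = 2, π(ρ(2)) = π(1) = 5, π(ρ(3)) = π(3) = 3, π(ρ(4)) = π(7) = 7, π(ρ(5)) = π(5) = 4, π(ρ(6)) = π(2) = 6, π(ρ(7)) = π(4) = 1.
Hence π ∘ ρ = [2 5 3 7 4 6 1].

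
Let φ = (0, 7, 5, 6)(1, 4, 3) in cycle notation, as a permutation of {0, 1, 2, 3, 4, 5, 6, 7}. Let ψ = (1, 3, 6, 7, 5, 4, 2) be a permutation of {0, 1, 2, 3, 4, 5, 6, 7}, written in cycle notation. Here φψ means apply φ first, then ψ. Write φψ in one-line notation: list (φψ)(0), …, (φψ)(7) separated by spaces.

Chase each element through φ then ψ: 0 → 7 → 5; 1 → 4 → 2; 2 → 2 → 1; 3 → 1 → 3; 4 → 3 → 6; 5 → 6 → 7; 6 → 0 → 0; 7 → 5 → 4.
Collecting the images, φψ = [5 2 1 3 6 7 0 4].

5 2 1 3 6 7 0 4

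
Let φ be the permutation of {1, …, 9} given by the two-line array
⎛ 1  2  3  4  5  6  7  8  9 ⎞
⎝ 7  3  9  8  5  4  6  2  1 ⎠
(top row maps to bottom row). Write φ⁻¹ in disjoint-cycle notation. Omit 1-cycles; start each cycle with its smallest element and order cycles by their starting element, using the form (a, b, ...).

The cycle decomposition of φ is (1, 7, 6, 4, 8, 2, 3, 9).
The inverse reverses every cycle; in canonical form, φ⁻¹ = (1, 9, 3, 2, 8, 4, 6, 7).

(1, 9, 3, 2, 8, 4, 6, 7)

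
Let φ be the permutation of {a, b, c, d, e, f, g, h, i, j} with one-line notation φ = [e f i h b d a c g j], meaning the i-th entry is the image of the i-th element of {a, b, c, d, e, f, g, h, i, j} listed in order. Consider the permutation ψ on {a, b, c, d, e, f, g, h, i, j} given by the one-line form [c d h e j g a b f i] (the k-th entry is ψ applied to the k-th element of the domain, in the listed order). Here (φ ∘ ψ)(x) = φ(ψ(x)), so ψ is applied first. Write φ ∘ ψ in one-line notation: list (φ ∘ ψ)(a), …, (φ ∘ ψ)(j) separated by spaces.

(φ ∘ ψ)(x) = φ(ψ(x)). Computing each image: φ(ψ(a)) = φ(c) = i, φ(ψ(b)) = φ(d) = h, φ(ψ(c)) = φ(h) = c, φ(ψ(d)) = φ(e) = b, φ(ψ(e)) = φ(j) = j, φ(ψ(f)) = φ(g) = a, φ(ψ(g)) = φ(a) = e, φ(ψ(h)) = φ(b) = f, φ(ψ(i)) = φ(f) = d, φ(ψ(j)) = φ(i) = g.
Hence φ ∘ ψ = [i h c b j a e f d g].

i h c b j a e f d g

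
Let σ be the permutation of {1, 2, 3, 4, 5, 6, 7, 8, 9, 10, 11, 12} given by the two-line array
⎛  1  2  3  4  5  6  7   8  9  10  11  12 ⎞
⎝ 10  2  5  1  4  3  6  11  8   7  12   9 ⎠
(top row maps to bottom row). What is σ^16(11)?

11

Tracing 11 → 12 → … returns to 11 after 4 steps, so 11 lies in a 4-cycle (8 11 12 9).
Powers repeat with period 4 on this cycle, and 16 mod 4 = 0, so σ^16(11) = σ^0(11).
So σ^16(11) = 11.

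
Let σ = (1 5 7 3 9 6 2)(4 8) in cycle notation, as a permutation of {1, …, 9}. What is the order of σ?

14

The disjoint cycles have lengths 7, 2.
The order of σ is the least common multiple of its cycle lengths: lcm(7, 2) = 14.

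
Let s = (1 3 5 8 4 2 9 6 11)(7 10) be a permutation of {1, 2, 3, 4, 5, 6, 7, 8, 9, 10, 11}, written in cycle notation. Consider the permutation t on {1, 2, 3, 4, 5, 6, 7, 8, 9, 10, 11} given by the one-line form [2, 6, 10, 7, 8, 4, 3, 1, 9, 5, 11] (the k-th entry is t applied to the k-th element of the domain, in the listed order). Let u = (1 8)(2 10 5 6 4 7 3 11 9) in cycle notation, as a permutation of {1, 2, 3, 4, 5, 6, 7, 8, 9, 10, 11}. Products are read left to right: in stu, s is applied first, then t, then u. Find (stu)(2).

2

Apply the permutations in order: s(2) = 9, then t(9) = 9, then u(9) = 2. So (stu)(2) = 2.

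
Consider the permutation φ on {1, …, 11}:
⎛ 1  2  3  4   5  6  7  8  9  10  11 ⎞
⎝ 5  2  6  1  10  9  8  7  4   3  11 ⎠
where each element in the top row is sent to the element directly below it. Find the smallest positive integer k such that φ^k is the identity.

14

Writing φ as disjoint cycles, the cycle lengths are 7, 2, 1, 1.
The order is lcm(7, 2) = 14.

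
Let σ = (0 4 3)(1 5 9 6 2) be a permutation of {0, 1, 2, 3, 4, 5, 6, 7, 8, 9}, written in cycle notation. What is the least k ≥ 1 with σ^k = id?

15

The disjoint cycles have lengths 5, 3, 1, 1.
The order is lcm(5, 3) = 15.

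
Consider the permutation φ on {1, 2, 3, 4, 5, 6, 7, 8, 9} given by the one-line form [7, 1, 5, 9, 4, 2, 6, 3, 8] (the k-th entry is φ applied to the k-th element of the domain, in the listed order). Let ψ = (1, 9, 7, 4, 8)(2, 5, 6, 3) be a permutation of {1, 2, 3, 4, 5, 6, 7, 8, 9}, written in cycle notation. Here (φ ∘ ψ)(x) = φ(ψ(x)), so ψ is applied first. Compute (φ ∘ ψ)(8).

ψ(8) = 1, then φ(1) = 7; composing gives (φ ∘ ψ)(8) = 7.

7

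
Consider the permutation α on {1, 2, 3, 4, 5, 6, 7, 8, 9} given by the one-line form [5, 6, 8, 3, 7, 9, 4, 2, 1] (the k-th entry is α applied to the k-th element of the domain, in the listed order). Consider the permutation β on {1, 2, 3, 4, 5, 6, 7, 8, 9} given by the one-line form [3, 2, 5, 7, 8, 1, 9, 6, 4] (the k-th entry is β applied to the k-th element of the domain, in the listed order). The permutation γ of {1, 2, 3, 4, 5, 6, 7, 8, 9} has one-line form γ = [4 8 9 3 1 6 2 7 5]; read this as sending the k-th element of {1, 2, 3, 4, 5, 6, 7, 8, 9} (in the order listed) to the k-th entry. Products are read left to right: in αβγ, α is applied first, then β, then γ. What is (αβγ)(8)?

8

(αβγ)(8) = γ(β(α(8))). α(8) = 2, then β(2) = 2, then γ(2) = 8, so the result is 8.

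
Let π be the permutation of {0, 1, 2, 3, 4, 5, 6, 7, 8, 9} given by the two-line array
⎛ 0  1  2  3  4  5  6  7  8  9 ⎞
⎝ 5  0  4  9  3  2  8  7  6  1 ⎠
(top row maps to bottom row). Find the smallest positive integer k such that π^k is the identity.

Writing π as disjoint cycles, the cycle lengths are 7, 2, 1.
The order of π is the least common multiple of its cycle lengths: lcm(7, 2) = 14.

14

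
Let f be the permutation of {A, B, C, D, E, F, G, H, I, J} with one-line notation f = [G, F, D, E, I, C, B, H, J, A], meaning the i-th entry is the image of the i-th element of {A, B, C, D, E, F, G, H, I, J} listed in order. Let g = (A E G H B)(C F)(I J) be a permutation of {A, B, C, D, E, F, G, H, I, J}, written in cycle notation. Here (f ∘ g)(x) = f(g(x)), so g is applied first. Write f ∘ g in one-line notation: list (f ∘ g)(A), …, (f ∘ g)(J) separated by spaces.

(f ∘ g)(x) = f(g(x)). Computing each image: f(g(A)) = f(E) = I, f(g(B)) = f(A) = G, f(g(C)) = f(F) = C, f(g(D)) = f(D) = E, f(g(E)) = f(G) = B, f(g(F)) = f(C) = D, f(g(G)) = f(H) = H, f(g(H)) = f(B) = F, f(g(I)) = f(J) = A, f(g(J)) = f(I) = J.
Hence f ∘ g = [I G C E B D H F A J].

I G C E B D H F A J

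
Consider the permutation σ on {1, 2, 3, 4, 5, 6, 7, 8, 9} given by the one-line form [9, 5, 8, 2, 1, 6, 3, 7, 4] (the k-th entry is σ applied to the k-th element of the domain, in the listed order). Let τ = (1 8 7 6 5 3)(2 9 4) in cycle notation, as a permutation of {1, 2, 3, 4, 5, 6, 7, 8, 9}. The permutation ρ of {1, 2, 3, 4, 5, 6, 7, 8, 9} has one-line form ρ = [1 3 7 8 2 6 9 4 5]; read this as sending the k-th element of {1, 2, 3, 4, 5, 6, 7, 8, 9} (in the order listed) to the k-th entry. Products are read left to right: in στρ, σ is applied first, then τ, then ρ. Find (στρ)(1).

Chase 1: σ(1) = 9; τ(9) = 4; ρ(4) = 8. Hence (στρ)(1) = 8.

8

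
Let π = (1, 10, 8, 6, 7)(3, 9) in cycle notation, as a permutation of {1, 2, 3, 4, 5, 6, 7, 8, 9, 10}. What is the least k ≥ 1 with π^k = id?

The cycle type of π is (5, 2, 1, 1, 1).
The order is lcm(5, 2) = 10.

10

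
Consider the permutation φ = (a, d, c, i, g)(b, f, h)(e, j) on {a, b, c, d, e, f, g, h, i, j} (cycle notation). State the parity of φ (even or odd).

The cycle lengths are 5, 3, 2.
A cycle is odd iff its length is even; φ has 1 even-length cycle, so sgn(φ) = (−1)^1 and φ is odd.

odd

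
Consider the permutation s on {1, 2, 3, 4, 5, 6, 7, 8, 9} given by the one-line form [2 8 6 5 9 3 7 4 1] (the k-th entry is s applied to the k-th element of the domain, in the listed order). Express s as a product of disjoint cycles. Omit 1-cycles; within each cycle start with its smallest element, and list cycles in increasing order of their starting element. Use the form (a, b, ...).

Iterating s from 1 gives 1 → 2 → 8 → 4 → 5 → 9 → 1; that is the 6-cycle (1, 2, 8, 4, 5, 9).
Repeating from the next unused element and collecting all non-trivial cycles gives (1, 2, 8, 4, 5, 9)(3, 6).

(1, 2, 8, 4, 5, 9)(3, 6)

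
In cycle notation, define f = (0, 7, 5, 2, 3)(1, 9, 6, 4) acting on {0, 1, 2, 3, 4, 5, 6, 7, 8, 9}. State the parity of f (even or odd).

odd

The cycle lengths are 5, 4, 1.
A cycle of length ℓ contributes ℓ−1 transpositions, so f is a product of 4 + 3 = 7 transpositions — odd.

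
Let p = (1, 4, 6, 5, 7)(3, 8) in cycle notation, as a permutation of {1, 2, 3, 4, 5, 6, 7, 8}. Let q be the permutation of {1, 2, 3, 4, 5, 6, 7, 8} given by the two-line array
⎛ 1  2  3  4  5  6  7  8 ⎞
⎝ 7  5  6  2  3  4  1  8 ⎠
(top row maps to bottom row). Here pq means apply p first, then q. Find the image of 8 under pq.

First apply p: p(8) = 3, then q(3) = 6. Thus (pq)(8) = 6.

6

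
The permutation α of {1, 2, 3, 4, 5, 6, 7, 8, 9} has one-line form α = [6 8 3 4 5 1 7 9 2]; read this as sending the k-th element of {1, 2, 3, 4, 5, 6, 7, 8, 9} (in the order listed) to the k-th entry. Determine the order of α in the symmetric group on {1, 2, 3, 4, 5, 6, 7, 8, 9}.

6

The disjoint-cycle form of α has cycle lengths 3, 2, 1, 1, 1, 1.
Since disjoint cycles commute, ord(α) = lcm(3, 2) = 6.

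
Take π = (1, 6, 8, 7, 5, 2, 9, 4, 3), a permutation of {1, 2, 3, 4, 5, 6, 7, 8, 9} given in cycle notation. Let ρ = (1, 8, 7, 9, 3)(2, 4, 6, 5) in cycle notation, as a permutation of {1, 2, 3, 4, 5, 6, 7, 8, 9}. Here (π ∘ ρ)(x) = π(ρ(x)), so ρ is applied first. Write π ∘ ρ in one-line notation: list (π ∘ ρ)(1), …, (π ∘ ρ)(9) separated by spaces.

7 3 6 8 9 2 4 5 1

(π ∘ ρ)(x) = π(ρ(x)). Computing each image: π(ρ(1)) = π(8) = 7, π(ρ(2)) = π(4) = 3, π(ρ(3)) = π(1) = 6, π(ρ(4)) = π(6) = 8, π(ρ(5)) = π(2) = 9, π(ρ(6)) = π(5) = 2, π(ρ(7)) = π(9) = 4, π(ρ(8)) = π(7) = 5, π(ρ(9)) = π(3) = 1.
Hence π ∘ ρ = [7 3 6 8 9 2 4 5 1].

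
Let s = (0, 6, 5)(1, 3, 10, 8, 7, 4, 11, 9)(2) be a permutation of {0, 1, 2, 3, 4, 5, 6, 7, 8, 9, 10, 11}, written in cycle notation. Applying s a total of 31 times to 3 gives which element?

1

3 lies in the 8-cycle (1, 3, 10, 8, 7, 4, 11, 9).
On an 8-cycle, s^8 is the identity, so s^31 = s^7 there (31 ≡ 7 mod 8).
Stepping 7 places around the cycle: 3 → 10 → 8 → 7 → 4 → 11 → 9 → 1.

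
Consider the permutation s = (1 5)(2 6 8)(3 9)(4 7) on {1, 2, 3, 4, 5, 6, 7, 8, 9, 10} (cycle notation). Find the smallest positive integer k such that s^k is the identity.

6

The cycle type of s is (3, 2, 2, 2, 1).
The order of s is the least common multiple of its cycle lengths: lcm(3, 2, 2, 2) = 6.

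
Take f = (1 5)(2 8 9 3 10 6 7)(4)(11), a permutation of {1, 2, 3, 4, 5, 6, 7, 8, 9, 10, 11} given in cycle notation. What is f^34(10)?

3

10 lies in the 7-cycle (2 8 9 3 10 6 7).
On a 7-cycle, f^7 is the identity, so f^34 = f^6 there (34 ≡ 6 mod 7).
Stepping 6 places around the cycle: 10 → 6 → 7 → 2 → 8 → 9 → 3.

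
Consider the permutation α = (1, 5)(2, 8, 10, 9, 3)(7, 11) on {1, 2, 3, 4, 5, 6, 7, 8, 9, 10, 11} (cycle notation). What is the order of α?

The cycle type of α is (5, 2, 2, 1, 1).
Since disjoint cycles commute, ord(α) = lcm(5, 2, 2) = 10.

10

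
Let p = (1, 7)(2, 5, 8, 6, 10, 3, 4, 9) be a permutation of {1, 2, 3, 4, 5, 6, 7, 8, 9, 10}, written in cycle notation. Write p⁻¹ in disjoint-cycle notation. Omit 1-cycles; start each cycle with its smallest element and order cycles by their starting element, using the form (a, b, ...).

Inverting a permutation written in cycle notation just reverses the order within every cycle.
After reversing and putting each cycle's least element first, p⁻¹ = (1, 7)(2, 9, 4, 3, 10, 6, 8, 5).

(1, 7)(2, 9, 4, 3, 10, 6, 8, 5)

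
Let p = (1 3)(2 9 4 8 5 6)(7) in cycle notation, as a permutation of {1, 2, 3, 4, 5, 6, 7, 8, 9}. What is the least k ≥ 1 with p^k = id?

6

The cycle type of p is (6, 2, 1).
The order is lcm(6, 2) = 6.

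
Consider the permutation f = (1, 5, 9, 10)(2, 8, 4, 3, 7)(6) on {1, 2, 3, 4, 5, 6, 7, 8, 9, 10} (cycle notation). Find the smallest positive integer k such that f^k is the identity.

The disjoint cycles have lengths 5, 4, 1.
The order is lcm(5, 4) = 20.

20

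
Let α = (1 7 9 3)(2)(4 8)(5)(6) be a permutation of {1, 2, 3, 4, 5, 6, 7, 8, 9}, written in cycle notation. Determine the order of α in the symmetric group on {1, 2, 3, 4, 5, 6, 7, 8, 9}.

The cycle type of α is (4, 2, 1, 1, 1).
Since disjoint cycles commute, ord(α) = lcm(4, 2) = 4.

4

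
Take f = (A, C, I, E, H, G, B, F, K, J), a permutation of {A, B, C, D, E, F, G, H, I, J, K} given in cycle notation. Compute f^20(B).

B lies in the 10-cycle (A, C, I, E, H, G, B, F, K, J).
Powers repeat with period 10 on this cycle, and 20 mod 10 = 0, so f^20(B) = f^0(B).
So f^20(B) = B.

B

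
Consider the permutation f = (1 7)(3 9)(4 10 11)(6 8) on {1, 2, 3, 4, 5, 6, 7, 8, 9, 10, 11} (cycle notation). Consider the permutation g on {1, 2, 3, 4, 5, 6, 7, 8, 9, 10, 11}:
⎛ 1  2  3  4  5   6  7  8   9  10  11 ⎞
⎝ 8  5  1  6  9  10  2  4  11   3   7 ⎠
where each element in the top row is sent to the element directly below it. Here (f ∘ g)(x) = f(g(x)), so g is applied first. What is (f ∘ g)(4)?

8

(f ∘ g)(4) = f(g(4)). g(4) = 6, then f(6) = 8. So (f ∘ g)(4) = 8.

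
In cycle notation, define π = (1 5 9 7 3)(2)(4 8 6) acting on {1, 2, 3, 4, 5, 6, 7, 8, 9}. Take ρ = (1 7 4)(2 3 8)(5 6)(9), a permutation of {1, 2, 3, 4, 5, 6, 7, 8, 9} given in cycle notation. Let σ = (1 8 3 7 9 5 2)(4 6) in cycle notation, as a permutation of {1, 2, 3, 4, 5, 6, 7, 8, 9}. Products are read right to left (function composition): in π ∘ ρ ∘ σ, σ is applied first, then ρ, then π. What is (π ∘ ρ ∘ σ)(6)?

5

Apply the permutations in order: σ(6) = 4, then ρ(4) = 1, then π(1) = 5. So (π ∘ ρ ∘ σ)(6) = 5.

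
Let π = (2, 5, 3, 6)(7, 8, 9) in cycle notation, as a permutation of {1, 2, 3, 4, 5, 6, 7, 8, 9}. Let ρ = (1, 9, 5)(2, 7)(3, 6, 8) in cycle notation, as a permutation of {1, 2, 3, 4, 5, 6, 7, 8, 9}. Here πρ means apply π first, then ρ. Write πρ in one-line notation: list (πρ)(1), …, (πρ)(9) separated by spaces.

Chase each element through π then ρ: 1 → 1 → 9; 2 → 5 → 1; 3 → 6 → 8; 4 → 4 → 4; 5 → 3 → 6; 6 → 2 → 7; 7 → 8 → 3; 8 → 9 → 5; 9 → 7 → 2.
So πρ in one-line form is 9 1 8 4 6 7 3 5 2.

9 1 8 4 6 7 3 5 2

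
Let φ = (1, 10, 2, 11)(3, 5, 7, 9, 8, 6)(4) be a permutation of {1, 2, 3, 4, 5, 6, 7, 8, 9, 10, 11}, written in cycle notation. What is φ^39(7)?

6

7 lies in the 6-cycle (3, 5, 7, 9, 8, 6).
Since the cycle has length 6, φ^39 acts on it the same as φ^3 (39 mod 6 = 3).
Advancing 3 steps from 7: 7 → 9 → 8 → 6.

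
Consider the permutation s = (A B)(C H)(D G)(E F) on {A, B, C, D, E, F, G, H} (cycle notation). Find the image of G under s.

D

G appears in (D G); the next entry (wrapping around) is D.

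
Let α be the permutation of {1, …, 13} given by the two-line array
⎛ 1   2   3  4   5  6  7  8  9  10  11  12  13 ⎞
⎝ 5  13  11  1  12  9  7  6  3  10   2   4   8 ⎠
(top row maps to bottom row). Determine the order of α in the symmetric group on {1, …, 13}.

Decomposing into disjoint cycles gives cycle lengths 7, 4, 1, 1.
The order of α is the least common multiple of its cycle lengths: lcm(7, 4) = 28.

28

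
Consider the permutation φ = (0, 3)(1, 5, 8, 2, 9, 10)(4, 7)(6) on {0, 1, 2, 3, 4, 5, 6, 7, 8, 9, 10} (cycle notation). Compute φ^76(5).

5 lies in the 6-cycle (1, 5, 8, 2, 9, 10).
On a 6-cycle, φ^6 is the identity, so φ^76 = φ^4 there (76 ≡ 4 mod 6).
Stepping 4 places around the cycle: 5 → 8 → 2 → 9 → 10.

10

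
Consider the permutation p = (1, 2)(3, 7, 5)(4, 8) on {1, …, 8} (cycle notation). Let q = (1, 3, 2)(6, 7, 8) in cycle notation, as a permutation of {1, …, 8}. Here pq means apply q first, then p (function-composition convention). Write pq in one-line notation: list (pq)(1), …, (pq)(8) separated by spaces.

For each element, apply q then p: 1 → 3 → 7; 2 → 1 → 2; 3 → 2 → 1; 4 → 4 → 8; 5 → 5 → 3; 6 → 7 → 5; 7 → 8 → 4; 8 → 6 → 6.
Collecting the images, pq = [7 2 1 8 3 5 4 6].

7 2 1 8 3 5 4 6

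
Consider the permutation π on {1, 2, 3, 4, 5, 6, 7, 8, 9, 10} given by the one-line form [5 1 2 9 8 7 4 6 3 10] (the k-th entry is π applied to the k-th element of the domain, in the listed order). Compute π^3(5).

Tracing 5 → 8 → … returns to 5 after 9 steps, so 5 lies in a 9-cycle (1 5 8 6 7 4 9 3 2).
Stepping 3 places around the cycle: 5 → 8 → 6 → 7.

7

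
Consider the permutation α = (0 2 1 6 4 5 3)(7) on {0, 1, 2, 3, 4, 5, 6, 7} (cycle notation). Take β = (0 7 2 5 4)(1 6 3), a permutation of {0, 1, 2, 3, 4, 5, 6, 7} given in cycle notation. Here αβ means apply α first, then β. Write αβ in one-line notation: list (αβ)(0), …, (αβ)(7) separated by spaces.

For each element, apply α then β: 0 → 2 → 5; 1 → 6 → 3; 2 → 1 → 6; 3 → 0 → 7; 4 → 5 → 4; 5 → 3 → 1; 6 → 4 → 0; 7 → 7 → 2.
Collecting the images, αβ = [5 3 6 7 4 1 0 2].

5 3 6 7 4 1 0 2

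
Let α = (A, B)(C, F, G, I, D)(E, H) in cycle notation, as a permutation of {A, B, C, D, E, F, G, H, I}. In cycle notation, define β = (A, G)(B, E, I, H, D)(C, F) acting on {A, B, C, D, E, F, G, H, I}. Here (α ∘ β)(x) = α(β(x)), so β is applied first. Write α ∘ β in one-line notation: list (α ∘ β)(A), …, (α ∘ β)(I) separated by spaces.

(α ∘ β)(x) = α(β(x)). Computing each image: α(β(A)) = α(G) = I, α(β(B)) = α(E) = H, α(β(C)) = α(F) = G, α(β(D)) = α(B) = A, α(β(E)) = α(I) = D, α(β(F)) = α(C) = F, α(β(G)) = α(A) = B, α(β(H)) = α(D) = C, α(β(I)) = α(H) = E.
Hence α ∘ β = [I H G A D F B C E].

I H G A D F B C E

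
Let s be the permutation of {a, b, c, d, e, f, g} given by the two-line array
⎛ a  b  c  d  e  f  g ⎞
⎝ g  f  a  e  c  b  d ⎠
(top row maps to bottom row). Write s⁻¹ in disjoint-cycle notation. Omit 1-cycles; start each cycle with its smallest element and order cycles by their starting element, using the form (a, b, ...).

(a, c, e, d, g)(b, f)

First write s in disjoint cycles: (a, g, d, e, c)(b, f).
The inverse reverses every cycle; in canonical form, s⁻¹ = (a, c, e, d, g)(b, f).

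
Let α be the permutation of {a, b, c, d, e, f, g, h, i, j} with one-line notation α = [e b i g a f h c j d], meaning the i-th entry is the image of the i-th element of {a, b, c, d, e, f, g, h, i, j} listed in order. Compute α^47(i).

Tracing i → j → … returns to i after 6 steps, so i lies in a 6-cycle (c i j d g h).
On a 6-cycle, α^6 is the identity, so α^47 = α^5 there (47 ≡ 5 mod 6).
Advancing 5 steps from i: i → j → d → g → h → c.

c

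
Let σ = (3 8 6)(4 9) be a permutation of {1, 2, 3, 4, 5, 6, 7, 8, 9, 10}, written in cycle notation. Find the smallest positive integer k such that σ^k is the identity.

The disjoint cycles have lengths 3, 2, 1, 1, 1, 1, 1.
The order of σ is the least common multiple of its cycle lengths: lcm(3, 2) = 6.

6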